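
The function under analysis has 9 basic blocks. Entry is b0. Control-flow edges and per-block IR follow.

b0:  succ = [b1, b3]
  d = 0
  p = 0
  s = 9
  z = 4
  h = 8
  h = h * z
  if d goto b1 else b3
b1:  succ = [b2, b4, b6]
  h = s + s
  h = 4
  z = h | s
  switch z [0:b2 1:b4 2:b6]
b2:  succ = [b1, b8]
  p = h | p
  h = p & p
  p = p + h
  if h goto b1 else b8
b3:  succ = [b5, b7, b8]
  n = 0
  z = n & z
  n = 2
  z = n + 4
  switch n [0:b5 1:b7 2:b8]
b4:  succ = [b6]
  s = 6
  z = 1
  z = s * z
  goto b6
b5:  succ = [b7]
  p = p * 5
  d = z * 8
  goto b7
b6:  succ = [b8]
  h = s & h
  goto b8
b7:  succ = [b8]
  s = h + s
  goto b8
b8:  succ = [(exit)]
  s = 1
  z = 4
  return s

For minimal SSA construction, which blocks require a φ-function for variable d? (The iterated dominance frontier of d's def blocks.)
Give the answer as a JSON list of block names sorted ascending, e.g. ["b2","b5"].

idom tree: b1←b0 b2←b1 b3←b0 b4←b1 b5←b3 b6←b1 b7←b3 b8←b0
Dom at joins:
  b1: preds {b0,b2}: {b0} ∩ {b0,b1,b2} = {b0}; idom=b0
  b6: preds {b1,b4}: {b0,b1} ∩ {b0,b1,b4} = {b0,b1}; idom=b1
  b7: preds {b3,b5}: {b0,b3} ∩ {b0,b3,b5} = {b0,b3}; idom=b3
  b8: preds {b2,b3,b6,b7}: {b0,b1,b2} ∩ {b0,b3} ∩ {b0,b1,b6} ∩ {b0,b3,b7} = {b0}; idom=b0

DF derivation:
  join b1 pred b0: · stop@b0
  join b1 pred b2: b2→b1 stop@b0
  join b6 pred b1: · stop@b1
  join b6 pred b4: b4 stop@b1
  join b7 pred b3: · stop@b3
  join b7 pred b5: b5 stop@b3
  join b8 pred b2: b2→b1 stop@b0
  join b8 pred b3: b3 stop@b0
  join b8 pred b6: b6→b1 stop@b0
  join b8 pred b7: b7→b3 stop@b0
  b0: DF=∅
  b1: DF={b1,b8}
  b2: DF={b1,b8}
  b3: DF={b8}
  b4: DF={b6}
  b5: DF={b7}
  b6: DF={b8}
  b7: DF={b8}
  b8: DF=∅

φ for d: defs {b0,b5}
  DF⁺ = {b7,b8}

Answer: ["b7", "b8"]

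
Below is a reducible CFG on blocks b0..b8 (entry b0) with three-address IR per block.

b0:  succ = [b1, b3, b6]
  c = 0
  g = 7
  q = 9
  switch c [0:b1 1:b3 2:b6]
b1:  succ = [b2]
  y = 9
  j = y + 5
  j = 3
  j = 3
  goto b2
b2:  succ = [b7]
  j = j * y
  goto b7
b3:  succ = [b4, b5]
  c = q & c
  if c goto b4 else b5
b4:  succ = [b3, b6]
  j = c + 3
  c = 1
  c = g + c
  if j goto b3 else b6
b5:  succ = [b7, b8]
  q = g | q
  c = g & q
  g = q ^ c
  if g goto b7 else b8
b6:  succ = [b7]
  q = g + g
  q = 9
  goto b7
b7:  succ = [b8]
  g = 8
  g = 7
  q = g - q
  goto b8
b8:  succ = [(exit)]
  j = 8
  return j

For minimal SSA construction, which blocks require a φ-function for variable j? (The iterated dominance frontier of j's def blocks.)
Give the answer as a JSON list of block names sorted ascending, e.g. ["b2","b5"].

Answer: ["b3", "b6", "b7", "b8"]

Working:
idom tree: b1←b0 b2←b1 b3←b0 b4←b3 b5←b3 b6←b0 b7←b0 b8←b0
Dom∩ at merges:
  b3: preds {b0,b4}: {b0} ∩ {b0,b3,b4} = {b0}; idom=b0
  b6: preds {b0,b4}: {b0} ∩ {b0,b3,b4} = {b0}; idom=b0
  b7: preds {b2,b5,b6}: {b0,b1,b2} ∩ {b0,b3,b5} ∩ {b0,b6} = {b0}; idom=b0
  b8: preds {b5,b7}: {b0,b3,b5} ∩ {b0,b7} = {b0}; idom=b0

Frontier:
  b3←b0: walk · to b0
  b3←b4: walk b4→b3 to b0
  b6←b0: walk · to b0
  b6←b4: walk b4→b3 to b0
  b7←b2: walk b2→b1 to b0
  b7←b5: walk b5→b3 to b0
  b7←b6: walk b6 to b0
  b8←b5: walk b5→b3 to b0
  b8←b7: walk b7 to b0
  b0: DF=∅
  b1: DF={b7}
  b2: DF={b7}
  b3: DF={b3,b6,b7,b8}
  b4: DF={b3,b6}
  b5: DF={b7,b8}
  b6: DF={b7}
  b7: DF={b8}
  b8: DF=∅

φ for j: defs {b1,b2,b4,b8}
  DF⁺ = {b3,b6,b7,b8}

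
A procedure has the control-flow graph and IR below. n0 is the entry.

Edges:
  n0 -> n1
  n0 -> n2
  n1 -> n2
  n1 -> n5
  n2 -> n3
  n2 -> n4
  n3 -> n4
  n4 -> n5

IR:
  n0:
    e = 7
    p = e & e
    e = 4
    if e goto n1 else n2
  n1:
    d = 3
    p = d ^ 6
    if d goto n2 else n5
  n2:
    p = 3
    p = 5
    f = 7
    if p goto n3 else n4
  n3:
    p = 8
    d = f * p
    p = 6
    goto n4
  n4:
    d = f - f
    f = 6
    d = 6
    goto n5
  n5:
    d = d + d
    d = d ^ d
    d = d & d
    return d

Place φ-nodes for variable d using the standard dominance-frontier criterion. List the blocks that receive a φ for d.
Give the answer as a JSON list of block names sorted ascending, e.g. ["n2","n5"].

Answer: ["n2", "n4", "n5"]

Working:
idom tree: n1←n0 n2←n0 n3←n2 n4←n2 n5←n0
Dom at joins:
  n2: preds {n0,n1}: {n0} ∩ {n0,n1} = {n0}; idom=n0
  n4: preds {n2,n3}: {n0,n2} ∩ {n0,n2,n3} = {n0,n2}; idom=n2
  n5: preds {n1,n4}: {n0,n1} ∩ {n0,n2,n4} = {n0}; idom=n0

DF walk-up:
  join n2 pred n0: · stop@n0
  join n2 pred n1: n1 stop@n0
  join n4 pred n2: · stop@n2
  join n4 pred n3: n3 stop@n2
  join n5 pred n1: n1 stop@n0
  join n5 pred n4: n4→n2 stop@n0
  n0 → ∅
  n1 → {n2,n5}
  n2 → {n5}
  n3 → {n4}
  n4 → {n5}
  n5 → ∅

φ for d: defs {n1,n3,n4,n5}
  DF⁺ = {n2,n4,n5}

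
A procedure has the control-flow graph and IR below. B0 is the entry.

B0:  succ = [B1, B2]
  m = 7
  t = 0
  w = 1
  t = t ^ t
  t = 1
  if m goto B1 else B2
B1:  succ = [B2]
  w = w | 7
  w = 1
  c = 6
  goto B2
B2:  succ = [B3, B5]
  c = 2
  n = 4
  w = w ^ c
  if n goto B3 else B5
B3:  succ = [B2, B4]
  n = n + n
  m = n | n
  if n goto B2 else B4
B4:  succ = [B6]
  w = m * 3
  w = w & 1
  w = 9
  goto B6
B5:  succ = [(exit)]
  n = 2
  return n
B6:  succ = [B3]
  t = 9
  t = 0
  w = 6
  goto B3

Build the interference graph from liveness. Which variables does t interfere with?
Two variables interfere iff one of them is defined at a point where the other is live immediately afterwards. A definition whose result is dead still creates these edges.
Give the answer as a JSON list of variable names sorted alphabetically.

Answer: ["m", "n", "w"]

Analysis:
Block summaries:
  B0 def {m,t,w} use ∅
  B1 def {c,w} use {w}
  B2 def {c,n,w} use {w}
  B3 def {m,n} use {n}
  B4 def {w} use {m}
  B5 def {n} use ∅
  B6 def {t,w} use ∅

Backward fixpoint:
  B0 li=∅ lo={w}
  B1 li={w} lo={w}
  B2 li={w} lo={n,w}
  B3 li={n,w} lo={m,n,w}
  B4 li={m,n} lo={n}
  B5 li=∅ lo=∅
  B6 li={n} lo={n,w}

Interfere edges:
  c↔{n,w}
  m↔{n,t,w}
  n↔{c,m,t,w}
  t↔{m,n,w}
  w↔{c,m,n,t}

N(t) = ["m", "n", "w"]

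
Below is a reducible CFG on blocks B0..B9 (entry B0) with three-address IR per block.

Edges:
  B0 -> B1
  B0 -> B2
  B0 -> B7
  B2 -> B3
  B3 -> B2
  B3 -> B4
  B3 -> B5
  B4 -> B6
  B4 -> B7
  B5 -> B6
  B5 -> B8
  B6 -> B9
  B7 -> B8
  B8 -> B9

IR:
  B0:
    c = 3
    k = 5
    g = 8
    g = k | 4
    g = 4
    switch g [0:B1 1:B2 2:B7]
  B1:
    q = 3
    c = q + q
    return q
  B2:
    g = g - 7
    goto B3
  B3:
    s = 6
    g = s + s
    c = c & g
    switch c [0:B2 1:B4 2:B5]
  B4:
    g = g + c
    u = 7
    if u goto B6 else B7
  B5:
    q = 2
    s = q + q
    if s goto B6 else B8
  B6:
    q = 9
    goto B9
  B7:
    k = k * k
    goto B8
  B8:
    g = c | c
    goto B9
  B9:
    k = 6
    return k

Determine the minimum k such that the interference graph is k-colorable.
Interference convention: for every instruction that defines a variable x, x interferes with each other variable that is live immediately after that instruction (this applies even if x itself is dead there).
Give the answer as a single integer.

Answer: 3

Working:
def/use:
  B0: {c,g,k} / ∅
  B1: {c,q} / ∅
  B2: {g} / {g}
  B3: {c,g,s} / {c}
  B4: {g,u} / {c,g}
  B5: {q,s} / ∅
  B6: {q} / ∅
  B7: {k} / {k}
  B8: {g} / {c}
  B9: {k} / ∅

Backward fixpoint:
  B0: in=∅ out={c,g,k}
  B1: in=∅ out=∅
  B2: in={c,g,k} out={c,k}
  B3: in={c,k} out={c,g,k}
  B4: in={c,g,k} out={c,k}
  B5: in={c} out={c}
  B6: in=∅ out=∅
  B7: in={c,k} out={c}
  B8: in={c} out=∅
  B9: in=∅ out=∅

Interference:
  c — {g,k,q,s,u}
  g — {c,k}
  k — {c,g,s,u}
  q — {c}
  s — {c,k}
  u — {c,k}

Colouring:
  clique {c,g,k} ⇒ need ≥ 3
  3-colouring: c0={c}  c1={k,q}  c2={g,s,u}
  χ = 3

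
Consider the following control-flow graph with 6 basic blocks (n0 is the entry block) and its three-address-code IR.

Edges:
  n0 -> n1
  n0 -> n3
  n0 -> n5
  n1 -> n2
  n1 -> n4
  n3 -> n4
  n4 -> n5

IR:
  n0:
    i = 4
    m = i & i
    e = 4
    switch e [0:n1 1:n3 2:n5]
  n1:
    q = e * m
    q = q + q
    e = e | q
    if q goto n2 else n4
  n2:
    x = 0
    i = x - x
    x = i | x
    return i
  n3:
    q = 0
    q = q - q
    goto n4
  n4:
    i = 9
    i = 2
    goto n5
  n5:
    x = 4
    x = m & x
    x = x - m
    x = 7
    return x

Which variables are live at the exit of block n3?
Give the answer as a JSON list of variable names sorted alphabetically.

Block summaries:
  n0: def={e,i,m} ue=∅
  n1: def={e,q} ue={e,m}
  n2: def={i,x} ue=∅
  n3: def={q} ue=∅
  n4: def={i} ue=∅
  n5: def={x} ue={m}

Live sets:
  n0: in=∅ out={e,m}
  n1: in={e,m} out={m}
  n2: in=∅ out=∅
  n3: in={m} out={m}
  n4: in={m} out={m}
  n5: in={m} out=∅

live-out(n3) = ["m"]

Answer: ["m"]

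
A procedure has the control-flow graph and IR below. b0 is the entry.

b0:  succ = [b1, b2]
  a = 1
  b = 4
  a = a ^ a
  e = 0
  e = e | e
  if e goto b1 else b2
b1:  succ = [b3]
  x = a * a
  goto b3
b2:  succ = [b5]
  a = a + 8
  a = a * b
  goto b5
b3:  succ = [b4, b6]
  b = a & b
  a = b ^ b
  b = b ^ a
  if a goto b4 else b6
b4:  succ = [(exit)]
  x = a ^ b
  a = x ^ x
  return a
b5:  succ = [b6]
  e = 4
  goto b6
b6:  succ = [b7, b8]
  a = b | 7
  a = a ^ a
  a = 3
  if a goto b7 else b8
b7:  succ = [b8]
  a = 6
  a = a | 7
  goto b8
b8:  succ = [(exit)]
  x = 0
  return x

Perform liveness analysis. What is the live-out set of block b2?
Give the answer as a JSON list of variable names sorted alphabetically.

Answer: ["b"]

Analysis:
Block summaries:
  b0 def {a,b,e} use ∅
  b1 def {x} use {a}
  b2 def {a} use {a,b}
  b3 def {a,b} use {a,b}
  b4 def {a,x} use {a,b}
  b5 def {e} use ∅
  b6 def {a} use {b}
  b7 def {a} use ∅
  b8 def {x} use ∅

Backward fixpoint:
  b0: in=∅ out={a,b}
  b1: in={a,b} out={a,b}
  b2: in={a,b} out={b}
  b3: in={a,b} out={a,b}
  b4: in={a,b} out=∅
  b5: in={b} out={b}
  b6: in={b} out=∅
  b7: in=∅ out=∅
  b8: in=∅ out=∅

live-out(b2) = ["b"]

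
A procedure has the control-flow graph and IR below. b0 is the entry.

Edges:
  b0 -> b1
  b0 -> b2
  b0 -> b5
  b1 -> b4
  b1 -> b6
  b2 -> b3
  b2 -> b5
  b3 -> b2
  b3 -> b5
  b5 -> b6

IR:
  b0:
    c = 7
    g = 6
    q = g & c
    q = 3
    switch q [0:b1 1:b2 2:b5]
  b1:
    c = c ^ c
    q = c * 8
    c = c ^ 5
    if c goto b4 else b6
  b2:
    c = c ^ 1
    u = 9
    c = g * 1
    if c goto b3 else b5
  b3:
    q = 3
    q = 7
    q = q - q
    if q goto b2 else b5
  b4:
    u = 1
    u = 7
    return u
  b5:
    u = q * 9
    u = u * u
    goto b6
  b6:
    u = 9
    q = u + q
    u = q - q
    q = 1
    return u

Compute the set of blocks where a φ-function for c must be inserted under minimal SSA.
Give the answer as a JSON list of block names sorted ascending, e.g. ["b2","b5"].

Answer: ["b2", "b5", "b6"]

Analysis:
idom tree: b1←b0 b2←b0 b3←b2 b4←b1 b5←b0 b6←b0
Join-block Dom:
  b2: preds {b0,b3}: {b0} ∩ {b0,b2,b3} = {b0}; idom=b0
  b5: preds {b0,b2,b3}: {b0} ∩ {b0,b2} ∩ {b0,b2,b3} = {b0}; idom=b0
  b6: preds {b1,b5}: {b0,b1} ∩ {b0,b5} = {b0}; idom=b0

DF derivation:
  b2←b0: walk · to b0
  b2←b3: walk b3→b2 to b0
  b5←b0: walk · to b0
  b5←b2: walk b2 to b0
  b5←b3: walk b3→b2 to b0
  b6←b1: walk b1 to b0
  b6←b5: walk b5 to b0
  b0 → ∅
  b1 → {b6}
  b2 → {b2,b5}
  b3 → {b2,b5}
  b4 → ∅
  b5 → {b6}
  b6 → ∅

φ for c: defs {b0,b1,b2}
  DF⁺ = {b2,b5,b6}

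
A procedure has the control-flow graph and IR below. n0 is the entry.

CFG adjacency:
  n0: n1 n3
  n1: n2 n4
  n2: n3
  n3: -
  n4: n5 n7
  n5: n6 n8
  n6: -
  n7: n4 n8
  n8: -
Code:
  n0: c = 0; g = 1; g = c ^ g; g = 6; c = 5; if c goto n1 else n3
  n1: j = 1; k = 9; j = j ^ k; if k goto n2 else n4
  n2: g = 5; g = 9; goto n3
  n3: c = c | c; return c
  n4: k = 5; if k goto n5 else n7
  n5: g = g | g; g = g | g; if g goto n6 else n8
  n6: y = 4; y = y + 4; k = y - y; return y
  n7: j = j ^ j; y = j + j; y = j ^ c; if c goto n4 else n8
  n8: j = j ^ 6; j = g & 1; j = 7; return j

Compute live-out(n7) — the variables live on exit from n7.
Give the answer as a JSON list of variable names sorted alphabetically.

Answer: ["c", "g", "j"]

Derivation:
Per-block:
  n0: {c,g} / ∅
  n1: {j,k} / ∅
  n2: {g} / ∅
  n3: {c} / {c}
  n4: {k} / ∅
  n5: {g} / {g}
  n6: {k,y} / ∅
  n7: {j,y} / {c,j}
  n8: {j} / {g,j}

Live sets:
  n0: in=∅ out={c,g}
  n1: in={c,g} out={c,g,j}
  n2: in={c} out={c}
  n3: in={c} out=∅
  n4: in={c,g,j} out={c,g,j}
  n5: in={g,j} out={g,j}
  n6: in=∅ out=∅
  n7: in={c,g,j} out={c,g,j}
  n8: in={g,j} out=∅

live-out(n7) = ["c", "g", "j"]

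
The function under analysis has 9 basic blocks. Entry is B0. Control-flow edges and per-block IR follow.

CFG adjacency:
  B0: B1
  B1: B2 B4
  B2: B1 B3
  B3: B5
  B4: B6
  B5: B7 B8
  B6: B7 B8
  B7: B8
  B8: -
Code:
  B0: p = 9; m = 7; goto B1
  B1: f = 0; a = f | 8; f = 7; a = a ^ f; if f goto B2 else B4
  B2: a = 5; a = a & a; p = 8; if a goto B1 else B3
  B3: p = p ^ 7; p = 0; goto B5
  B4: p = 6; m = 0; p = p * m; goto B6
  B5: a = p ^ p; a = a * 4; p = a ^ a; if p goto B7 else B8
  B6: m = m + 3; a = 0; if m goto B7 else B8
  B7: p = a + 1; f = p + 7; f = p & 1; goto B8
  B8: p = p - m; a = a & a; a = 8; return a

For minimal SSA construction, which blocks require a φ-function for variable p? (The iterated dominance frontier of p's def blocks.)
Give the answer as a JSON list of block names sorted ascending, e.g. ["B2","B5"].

Answer: ["B1", "B7", "B8"]

Analysis:
idom tree: B1←B0 B2←B1 B3←B2 B4←B1 B5←B3 B6←B4 B7←B1 B8←B1
Dom at joins:
  B1: preds {B0,B2}: {B0} ∩ {B0,B1,B2} = {B0}; idom=B0
  B7: preds {B5,B6}: {B0,B1,B2,B3,B5} ∩ {B0,B1,B4,B6} = {B0,B1}; idom=B1
  B8: preds {B5,B6,B7}: {B0,B1,B2,B3,B5} ∩ {B0,B1,B4,B6} ∩ {B0,B1,B7} = {B0,B1}; idom=B1

DF walk-up:
  B1←B0: walk · to B0
  B1←B2: walk B2→B1 to B0
  B7←B5: walk B5→B3→B2 to B1
  B7←B6: walk B6→B4 to B1
  B8←B5: walk B5→B3→B2 to B1
  B8←B6: walk B6→B4 to B1
  B8←B7: walk B7 to B1
  B0 → ∅
  B1 → {B1}
  B2 → {B1,B7,B8}
  B3 → {B7,B8}
  B4 → {B7,B8}
  B5 → {B7,B8}
  B6 → {B7,B8}
  B7 → {B8}
  B8 → ∅

φ for p: defs {B0,B2,B3,B4,B5,B7,B8}
  DF⁺ = {B1,B7,B8}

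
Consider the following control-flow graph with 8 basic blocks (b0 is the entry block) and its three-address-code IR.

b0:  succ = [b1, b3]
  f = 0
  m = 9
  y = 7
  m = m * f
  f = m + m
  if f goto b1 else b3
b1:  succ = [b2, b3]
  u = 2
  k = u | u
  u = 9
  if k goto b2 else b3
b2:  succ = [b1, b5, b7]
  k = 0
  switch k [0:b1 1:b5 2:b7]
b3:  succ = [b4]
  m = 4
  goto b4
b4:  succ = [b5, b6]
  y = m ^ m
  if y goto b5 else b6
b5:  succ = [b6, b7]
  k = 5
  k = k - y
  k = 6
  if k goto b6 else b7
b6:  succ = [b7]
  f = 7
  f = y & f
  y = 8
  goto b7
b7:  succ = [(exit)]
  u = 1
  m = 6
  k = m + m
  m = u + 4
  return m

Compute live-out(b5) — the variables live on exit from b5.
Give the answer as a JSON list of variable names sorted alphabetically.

Answer: ["y"]

Derivation:
def/use:
  b0 def {f,m,y} use ∅
  b1 def {k,u} use ∅
  b2 def {k} use ∅
  b3 def {m} use ∅
  b4 def {y} use {m}
  b5 def {k} use {y}
  b6 def {f,y} use {y}
  b7 def {k,m,u} use ∅

Live sets:
  live b0: ∅→{y}
  live b1: {y}→{y}
  live b2: {y}→{y}
  live b3: ∅→{m}
  live b4: {m}→{y}
  live b5: {y}→{y}
  live b6: {y}→∅
  live b7: ∅→∅

live-out(b5) = ["y"]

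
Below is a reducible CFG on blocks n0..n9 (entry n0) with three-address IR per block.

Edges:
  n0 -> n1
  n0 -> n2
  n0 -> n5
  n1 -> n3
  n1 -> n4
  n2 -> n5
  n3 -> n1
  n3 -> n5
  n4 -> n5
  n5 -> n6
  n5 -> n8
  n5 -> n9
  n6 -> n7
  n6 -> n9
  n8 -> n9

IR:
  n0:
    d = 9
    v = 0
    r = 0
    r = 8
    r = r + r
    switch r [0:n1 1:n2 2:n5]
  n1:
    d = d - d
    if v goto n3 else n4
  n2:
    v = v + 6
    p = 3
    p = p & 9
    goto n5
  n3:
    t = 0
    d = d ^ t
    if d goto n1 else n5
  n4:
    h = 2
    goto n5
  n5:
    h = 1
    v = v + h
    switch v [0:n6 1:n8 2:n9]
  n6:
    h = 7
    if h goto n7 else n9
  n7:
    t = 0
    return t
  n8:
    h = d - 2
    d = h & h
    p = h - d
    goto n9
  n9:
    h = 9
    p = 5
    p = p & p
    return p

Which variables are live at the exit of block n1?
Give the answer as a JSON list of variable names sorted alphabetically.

Block summaries:
  n0 def {d,r,v} use ∅
  n1 def {d} use {d,v}
  n2 def {p,v} use {v}
  n3 def {d,t} use {d}
  n4 def {h} use ∅
  n5 def {h,v} use {v}
  n6 def {h} use ∅
  n7 def {t} use ∅
  n8 def {d,h,p} use {d}
  n9 def {h,p} use ∅

Backward fixpoint:
  live n0: ∅→{d,v}
  live n1: {d,v}→{d,v}
  live n2: {d,v}→{d,v}
  live n3: {d,v}→{d,v}
  live n4: {d,v}→{d,v}
  live n5: {d,v}→{d}
  live n6: ∅→∅
  live n7: ∅→∅
  live n8: {d}→∅
  live n9: ∅→∅

live-out(n1) = ["d", "v"]

Answer: ["d", "v"]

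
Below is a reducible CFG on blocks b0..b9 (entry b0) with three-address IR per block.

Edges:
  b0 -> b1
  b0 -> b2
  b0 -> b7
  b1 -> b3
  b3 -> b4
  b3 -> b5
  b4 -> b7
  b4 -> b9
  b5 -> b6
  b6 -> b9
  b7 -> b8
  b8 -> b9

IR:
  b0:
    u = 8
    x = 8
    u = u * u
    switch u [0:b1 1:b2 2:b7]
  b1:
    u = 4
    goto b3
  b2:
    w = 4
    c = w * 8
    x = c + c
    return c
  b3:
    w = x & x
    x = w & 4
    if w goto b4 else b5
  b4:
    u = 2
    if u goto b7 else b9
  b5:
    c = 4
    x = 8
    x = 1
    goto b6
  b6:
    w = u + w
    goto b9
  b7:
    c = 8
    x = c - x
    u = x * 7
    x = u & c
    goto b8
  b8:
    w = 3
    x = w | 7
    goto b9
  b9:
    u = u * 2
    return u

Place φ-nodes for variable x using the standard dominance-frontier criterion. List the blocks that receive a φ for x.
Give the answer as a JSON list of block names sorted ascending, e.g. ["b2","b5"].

idom tree: b1←b0 b2←b0 b3←b1 b4←b3 b5←b3 b6←b5 b7←b0 b8←b7 b9←b0
Join-block Dom:
  b7: preds {b0,b4}: {b0} ∩ {b0,b1,b3,b4} = {b0}; idom=b0
  b9: preds {b4,b6,b8}: {b0,b1,b3,b4} ∩ {b0,b1,b3,b5,b6} ∩ {b0,b7,b8} = {b0}; idom=b0

Frontier:
  join b7 pred b0: · stop@b0
  join b7 pred b4: b4→b3→b1 stop@b0
  join b9 pred b4: b4→b3→b1 stop@b0
  join b9 pred b6: b6→b5→b3→b1 stop@b0
  join b9 pred b8: b8→b7 stop@b0
  b0 → ∅
  b1 → {b7,b9}
  b2 → ∅
  b3 → {b7,b9}
  b4 → {b7,b9}
  b5 → {b9}
  b6 → {b9}
  b7 → {b9}
  b8 → {b9}
  b9 → ∅

φ for x: defs {b0,b2,b3,b5,b7,b8}
  DF⁺ = {b7,b9}

Answer: ["b7", "b9"]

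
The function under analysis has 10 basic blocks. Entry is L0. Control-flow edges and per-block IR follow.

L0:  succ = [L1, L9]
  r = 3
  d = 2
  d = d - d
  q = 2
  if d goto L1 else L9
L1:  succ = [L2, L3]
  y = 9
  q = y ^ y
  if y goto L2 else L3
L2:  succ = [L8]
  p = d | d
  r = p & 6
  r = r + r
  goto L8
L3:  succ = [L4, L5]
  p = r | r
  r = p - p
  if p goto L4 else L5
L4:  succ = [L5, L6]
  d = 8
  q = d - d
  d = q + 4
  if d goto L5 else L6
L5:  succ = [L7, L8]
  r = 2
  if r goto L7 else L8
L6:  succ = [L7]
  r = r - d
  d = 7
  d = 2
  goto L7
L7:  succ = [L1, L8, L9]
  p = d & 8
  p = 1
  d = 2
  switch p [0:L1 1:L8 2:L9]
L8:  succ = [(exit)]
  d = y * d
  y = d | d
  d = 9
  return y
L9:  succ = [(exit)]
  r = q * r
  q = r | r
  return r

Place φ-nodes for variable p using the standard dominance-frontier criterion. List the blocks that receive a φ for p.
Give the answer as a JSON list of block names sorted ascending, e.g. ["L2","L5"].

idom tree: L1←L0 L2←L1 L3←L1 L4←L3 L5←L3 L6←L4 L7←L3 L8←L1 L9←L0
Dom∩ at merges:
  L1: preds {L0,L7}: {L0} ∩ {L0,L1,L3,L7} = {L0}; idom=L0
  L5: preds {L3,L4}: {L0,L1,L3} ∩ {L0,L1,L3,L4} = {L0,L1,L3}; idom=L3
  L7: preds {L5,L6}: {L0,L1,L3,L5} ∩ {L0,L1,L3,L4,L6} = {L0,L1,L3}; idom=L3
  L8: preds {L2,L5,L7}: {L0,L1,L2} ∩ {L0,L1,L3,L5} ∩ {L0,L1,L3,L7} = {L0,L1}; idom=L1
  L9: preds {L0,L7}: {L0} ∩ {L0,L1,L3,L7} = {L0}; idom=L0

Frontier:
  L1←L0: walk · to L0
  L1←L7: walk L7→L3→L1 to L0
  L5←L3: walk · to L3
  L5←L4: walk L4 to L3
  L7←L5: walk L5 to L3
  L7←L6: walk L6→L4 to L3
  L8←L2: walk L2 to L1
  L8←L5: walk L5→L3 to L1
  L8←L7: walk L7→L3 to L1
  L9←L0: walk · to L0
  L9←L7: walk L7→L3→L1 to L0
  L0: DF=∅
  L1: DF={L1,L9}
  L2: DF={L8}
  L3: DF={L1,L8,L9}
  L4: DF={L5,L7}
  L5: DF={L7,L8}
  L6: DF={L7}
  L7: DF={L1,L8,L9}
  L8: DF=∅
  L9: DF=∅

φ for p: defs {L2,L3,L7}
  DF⁺ = {L1,L8,L9}

Answer: ["L1", "L8", "L9"]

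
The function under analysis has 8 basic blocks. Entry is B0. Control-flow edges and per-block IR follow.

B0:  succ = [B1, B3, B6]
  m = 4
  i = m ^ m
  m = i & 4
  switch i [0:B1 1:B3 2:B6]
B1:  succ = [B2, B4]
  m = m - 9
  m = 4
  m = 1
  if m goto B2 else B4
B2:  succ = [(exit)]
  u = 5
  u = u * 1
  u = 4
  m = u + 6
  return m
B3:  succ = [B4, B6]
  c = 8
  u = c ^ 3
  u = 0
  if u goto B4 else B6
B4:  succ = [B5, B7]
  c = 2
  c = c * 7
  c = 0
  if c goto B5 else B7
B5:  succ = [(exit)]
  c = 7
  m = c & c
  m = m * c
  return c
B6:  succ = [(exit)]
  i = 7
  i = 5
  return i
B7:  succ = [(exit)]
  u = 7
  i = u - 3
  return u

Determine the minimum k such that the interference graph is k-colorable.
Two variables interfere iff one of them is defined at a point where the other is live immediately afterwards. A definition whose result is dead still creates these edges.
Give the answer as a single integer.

Answer: 2

Working:
Block summaries:
  B0: {i,m} / ∅
  B1: {m} / {m}
  B2: {m,u} / ∅
  B3: {c,u} / ∅
  B4: {c} / ∅
  B5: {c,m} / ∅
  B6: {i} / ∅
  B7: {i,u} / ∅

Live sets:
  B0 li=∅ lo={m}
  B1 li={m} lo=∅
  B2 li=∅ lo=∅
  B3 li=∅ lo=∅
  B4 li=∅ lo=∅
  B5 li=∅ lo=∅
  B6 li=∅ lo=∅
  B7 li=∅ lo=∅

Interference:
  c — {m}
  i — {m,u}
  m — {c,i}
  u — {i}

Registers:
  clique {c,m} ⇒ need ≥ 2
  2-colouring: R0={c,i}  R1={m,u}
  χ = 2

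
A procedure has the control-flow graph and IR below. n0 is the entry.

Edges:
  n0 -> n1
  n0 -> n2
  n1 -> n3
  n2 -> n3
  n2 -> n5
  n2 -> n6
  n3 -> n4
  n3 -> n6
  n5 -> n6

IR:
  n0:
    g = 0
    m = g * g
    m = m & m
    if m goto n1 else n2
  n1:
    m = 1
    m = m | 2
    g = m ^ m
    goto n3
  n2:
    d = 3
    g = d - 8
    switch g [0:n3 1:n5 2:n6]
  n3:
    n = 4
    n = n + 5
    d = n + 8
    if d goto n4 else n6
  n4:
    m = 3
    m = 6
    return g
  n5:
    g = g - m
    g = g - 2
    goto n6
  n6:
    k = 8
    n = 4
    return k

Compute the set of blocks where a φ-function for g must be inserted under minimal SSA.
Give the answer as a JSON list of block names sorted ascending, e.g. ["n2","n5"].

idom tree: n1←n0 n2←n0 n3←n0 n4←n3 n5←n2 n6←n0
Dom∩ at merges:
  n3: preds {n1,n2}: {n0,n1} ∩ {n0,n2} = {n0}; idom=n0
  n6: preds {n2,n3,n5}: {n0,n2} ∩ {n0,n3} ∩ {n0,n2,n5} = {n0}; idom=n0

DF walk-up:
  n3←n1: walk n1 to n0
  n3←n2: walk n2 to n0
  n6←n2: walk n2 to n0
  n6←n3: walk n3 to n0
  n6←n5: walk n5→n2 to n0
  n0: DF=∅
  n1: DF={n3}
  n2: DF={n3,n6}
  n3: DF={n6}
  n4: DF=∅
  n5: DF={n6}
  n6: DF=∅

φ for g: defs {n0,n1,n2,n5}
  DF⁺ = {n3,n6}

Answer: ["n3", "n6"]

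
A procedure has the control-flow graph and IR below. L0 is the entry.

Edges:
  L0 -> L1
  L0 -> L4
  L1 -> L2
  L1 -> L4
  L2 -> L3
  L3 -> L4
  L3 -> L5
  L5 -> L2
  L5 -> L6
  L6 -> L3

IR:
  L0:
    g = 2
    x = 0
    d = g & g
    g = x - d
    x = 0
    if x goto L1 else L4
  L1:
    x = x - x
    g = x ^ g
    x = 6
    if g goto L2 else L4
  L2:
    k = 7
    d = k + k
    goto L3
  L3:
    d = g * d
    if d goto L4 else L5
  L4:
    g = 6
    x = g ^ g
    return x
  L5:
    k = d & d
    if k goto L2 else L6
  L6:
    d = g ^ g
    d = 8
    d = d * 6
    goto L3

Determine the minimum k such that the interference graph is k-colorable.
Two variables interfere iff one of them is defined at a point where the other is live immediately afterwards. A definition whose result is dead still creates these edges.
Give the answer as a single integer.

def/use:
  L0 def {d,g,x} use ∅
  L1 def {g,x} use {g,x}
  L2 def {d,k} use ∅
  L3 def {d} use {d,g}
  L4 def {g,x} use ∅
  L5 def {k} use {d}
  L6 def {d} use {g}

Liveness:
  L0: in=∅ out={g,x}
  L1: in={g,x} out={g}
  L2: in={g} out={d,g}
  L3: in={d,g} out={d,g}
  L4: in=∅ out=∅
  L5: in={d,g} out={g}
  L6: in={g} out={d,g}

Interfere edges:
  d: {g,x}
  g: {d,k,x}
  k: {g}
  x: {d,g}

Colouring:
  {d,g,x} pairwise interfere (3-clique) ⇒ χ ≥ 3
  3-colouring: c0={g}  c1={d,k}  c2={x}
  χ = 3

Answer: 3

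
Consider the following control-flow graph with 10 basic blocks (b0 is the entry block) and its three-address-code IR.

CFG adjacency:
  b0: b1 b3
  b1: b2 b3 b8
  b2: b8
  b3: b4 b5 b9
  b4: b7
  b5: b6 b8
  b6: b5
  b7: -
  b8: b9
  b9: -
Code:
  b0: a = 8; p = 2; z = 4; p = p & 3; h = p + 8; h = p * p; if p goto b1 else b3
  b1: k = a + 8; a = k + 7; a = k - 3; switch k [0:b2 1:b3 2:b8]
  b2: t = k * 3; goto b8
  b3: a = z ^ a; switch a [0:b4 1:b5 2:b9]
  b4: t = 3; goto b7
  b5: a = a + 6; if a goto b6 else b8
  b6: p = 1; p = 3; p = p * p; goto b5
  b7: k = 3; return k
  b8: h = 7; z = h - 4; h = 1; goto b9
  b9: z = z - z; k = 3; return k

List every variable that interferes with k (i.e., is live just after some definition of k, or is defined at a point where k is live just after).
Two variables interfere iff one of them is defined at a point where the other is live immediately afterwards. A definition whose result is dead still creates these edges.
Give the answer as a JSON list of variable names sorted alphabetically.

Answer: ["a", "z"]

Analysis:
def/use:
  b0: def={a,h,p,z} ue=∅
  b1: def={a,k} ue={a}
  b2: def={t} ue={k}
  b3: def={a} ue={a,z}
  b4: def={t} ue=∅
  b5: def={a} ue={a}
  b6: def={p} ue=∅
  b7: def={k} ue=∅
  b8: def={h,z} ue=∅
  b9: def={k,z} ue={z}

Liveness:
  b0: in=∅ out={a,z}
  b1: in={a,z} out={a,k,z}
  b2: in={k} out=∅
  b3: in={a,z} out={a,z}
  b4: in=∅ out=∅
  b5: in={a} out={a}
  b6: in={a} out={a}
  b7: in=∅ out=∅
  b8: in=∅ out={z}
  b9: in={z} out=∅

Interfere edges:
  a — {h,k,p,z}
  h — {a,p,z}
  k — {a,z}
  p — {a,h,z}
  t — ∅
  z — {a,h,k,p}

N(k) = ["a", "z"]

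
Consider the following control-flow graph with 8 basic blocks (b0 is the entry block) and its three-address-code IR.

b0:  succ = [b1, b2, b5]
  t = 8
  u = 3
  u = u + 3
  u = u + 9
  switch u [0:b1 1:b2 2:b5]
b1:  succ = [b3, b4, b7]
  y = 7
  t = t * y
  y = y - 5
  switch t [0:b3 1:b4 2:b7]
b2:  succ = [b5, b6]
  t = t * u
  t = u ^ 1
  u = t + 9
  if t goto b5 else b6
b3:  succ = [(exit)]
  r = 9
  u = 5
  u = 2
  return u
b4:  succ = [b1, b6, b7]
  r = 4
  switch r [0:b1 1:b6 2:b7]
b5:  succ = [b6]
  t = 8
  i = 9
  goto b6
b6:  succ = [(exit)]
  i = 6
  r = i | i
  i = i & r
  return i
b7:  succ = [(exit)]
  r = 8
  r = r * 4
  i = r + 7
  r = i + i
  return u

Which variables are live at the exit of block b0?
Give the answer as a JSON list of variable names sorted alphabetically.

Answer: ["t", "u"]

Analysis:
def/use:
  b0: {t,u} / ∅
  b1: {t,y} / {t}
  b2: {t,u} / {t,u}
  b3: {r,u} / ∅
  b4: {r} / ∅
  b5: {i,t} / ∅
  b6: {i,r} / ∅
  b7: {i,r} / {u}

Backward fixpoint:
  live b0: ∅→{t,u}
  live b1: {t,u}→{t,u}
  live b2: {t,u}→∅
  live b3: ∅→∅
  live b4: {t,u}→{t,u}
  live b5: ∅→∅
  live b6: ∅→∅
  live b7: {u}→∅

live-out(b0) = ["t", "u"]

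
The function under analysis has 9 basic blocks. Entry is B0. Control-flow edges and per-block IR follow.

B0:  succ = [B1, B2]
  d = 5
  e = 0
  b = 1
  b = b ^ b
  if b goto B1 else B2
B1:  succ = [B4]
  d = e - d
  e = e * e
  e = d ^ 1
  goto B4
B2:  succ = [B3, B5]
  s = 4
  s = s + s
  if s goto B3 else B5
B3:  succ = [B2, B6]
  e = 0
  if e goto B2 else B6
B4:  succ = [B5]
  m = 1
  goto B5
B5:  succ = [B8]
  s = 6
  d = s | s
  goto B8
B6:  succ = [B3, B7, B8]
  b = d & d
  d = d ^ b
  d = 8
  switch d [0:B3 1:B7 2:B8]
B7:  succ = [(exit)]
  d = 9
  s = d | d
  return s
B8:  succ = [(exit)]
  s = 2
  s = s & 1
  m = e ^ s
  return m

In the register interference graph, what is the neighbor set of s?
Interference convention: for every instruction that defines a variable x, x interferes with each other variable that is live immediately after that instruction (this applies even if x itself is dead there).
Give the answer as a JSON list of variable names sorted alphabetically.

def/use:
  B0: def={b,d,e} ue=∅
  B1: def={d,e} ue={d,e}
  B2: def={s} ue=∅
  B3: def={e} ue=∅
  B4: def={m} ue=∅
  B5: def={d,s} ue=∅
  B6: def={b,d} ue={d}
  B7: def={d,s} ue=∅
  B8: def={m,s} ue={e}

Backward fixpoint:
  live B0: ∅→{d,e}
  live B1: {d,e}→{e}
  live B2: {d,e}→{d,e}
  live B3: {d}→{d,e}
  live B4: {e}→{e}
  live B5: {e}→{e}
  live B6: {d,e}→{d,e}
  live B7: ∅→∅
  live B8: {e}→∅

Conflict graph:
  b — {d,e}
  d — {b,e,s}
  e — {b,d,m,s}
  m — {e}
  s — {d,e}

N(s) = ["d", "e"]

Answer: ["d", "e"]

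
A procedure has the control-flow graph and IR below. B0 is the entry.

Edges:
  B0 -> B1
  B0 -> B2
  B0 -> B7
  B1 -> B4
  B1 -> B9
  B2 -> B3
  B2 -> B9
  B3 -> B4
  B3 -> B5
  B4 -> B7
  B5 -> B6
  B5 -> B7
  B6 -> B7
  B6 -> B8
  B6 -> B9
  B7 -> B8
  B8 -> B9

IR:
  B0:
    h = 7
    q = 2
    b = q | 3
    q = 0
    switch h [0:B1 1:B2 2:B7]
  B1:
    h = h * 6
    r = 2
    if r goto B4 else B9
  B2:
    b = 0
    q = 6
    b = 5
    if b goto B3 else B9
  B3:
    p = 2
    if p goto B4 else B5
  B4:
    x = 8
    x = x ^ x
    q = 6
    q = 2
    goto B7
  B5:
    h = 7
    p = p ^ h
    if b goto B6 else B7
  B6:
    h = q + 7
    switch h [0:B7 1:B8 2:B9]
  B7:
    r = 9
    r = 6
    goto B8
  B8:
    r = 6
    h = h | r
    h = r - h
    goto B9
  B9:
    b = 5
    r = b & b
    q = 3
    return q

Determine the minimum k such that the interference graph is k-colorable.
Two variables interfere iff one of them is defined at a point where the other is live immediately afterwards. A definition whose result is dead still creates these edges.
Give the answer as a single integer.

Block summaries:
  B0 def {b,h,q} use ∅
  B1 def {h,r} use {h}
  B2 def {b,q} use ∅
  B3 def {p} use ∅
  B4 def {q,x} use ∅
  B5 def {h,p} use {b,p}
  B6 def {h} use {q}
  B7 def {r} use ∅
  B8 def {h,r} use {h}
  B9 def {b,q,r} use ∅

Backward fixpoint:
  live B0: ∅→{h}
  live B1: {h}→{h}
  live B2: {h}→{b,h,q}
  live B3: {b,h,q}→{b,h,p,q}
  live B4: {h}→{h}
  live B5: {b,p,q}→{h,q}
  live B6: {q}→{h}
  live B7: {h}→{h}
  live B8: {h}→∅
  live B9: ∅→∅

Interference:
  b — {h,p,q}
  h — {b,p,q,r,x}
  p — {b,h,q}
  q — {b,h,p}
  r — {h}
  x — {h}

Registers:
  {b,h,p,q} pairwise interfere (4-clique) ⇒ χ ≥ 4
  assign b→r1 h→r0 p→r2 q→r3 r→r1 x→r1 — no edge inside a register ⇒ χ ≤ 4
  χ = 4

Answer: 4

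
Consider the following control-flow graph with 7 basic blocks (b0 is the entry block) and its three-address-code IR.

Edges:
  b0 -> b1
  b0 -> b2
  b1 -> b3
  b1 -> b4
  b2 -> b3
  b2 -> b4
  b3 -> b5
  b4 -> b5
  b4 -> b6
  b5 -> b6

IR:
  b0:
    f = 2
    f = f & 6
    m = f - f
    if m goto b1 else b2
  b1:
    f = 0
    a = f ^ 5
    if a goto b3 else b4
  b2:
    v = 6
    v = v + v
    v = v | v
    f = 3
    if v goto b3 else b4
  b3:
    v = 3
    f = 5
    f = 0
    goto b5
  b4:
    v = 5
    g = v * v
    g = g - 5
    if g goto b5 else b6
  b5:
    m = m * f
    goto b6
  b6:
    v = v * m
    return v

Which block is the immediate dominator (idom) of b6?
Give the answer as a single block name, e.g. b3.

idom tree: b1←b0 b2←b0 b3←b0 b4←b0 b5←b0 b6←b0
Dom at joins:
  b3: preds {b1,b2}: {b0,b1} ∩ {b0,b2} = {b0}; idom=b0
  b4: preds {b1,b2}: {b0,b1} ∩ {b0,b2} = {b0}; idom=b0
  b5: preds {b3,b4}: {b0,b3} ∩ {b0,b4} = {b0}; idom=b0
  b6: preds {b4,b5}: {b0,b4} ∩ {b0,b5} = {b0}; idom=b0

idom(b6) = b0

Answer: b0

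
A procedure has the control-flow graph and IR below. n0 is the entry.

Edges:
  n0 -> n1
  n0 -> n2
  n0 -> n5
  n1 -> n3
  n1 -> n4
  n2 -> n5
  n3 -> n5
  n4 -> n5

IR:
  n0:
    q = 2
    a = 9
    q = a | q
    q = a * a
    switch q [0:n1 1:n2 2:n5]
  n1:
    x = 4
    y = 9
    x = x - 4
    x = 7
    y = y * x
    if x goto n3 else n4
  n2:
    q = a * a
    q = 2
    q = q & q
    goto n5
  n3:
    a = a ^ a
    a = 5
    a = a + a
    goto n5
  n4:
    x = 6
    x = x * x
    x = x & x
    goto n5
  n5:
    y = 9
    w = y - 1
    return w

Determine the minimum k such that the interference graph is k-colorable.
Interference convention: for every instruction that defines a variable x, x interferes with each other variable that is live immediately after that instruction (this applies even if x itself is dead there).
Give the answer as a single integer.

Block summaries:
  n0: def={a,q} ue=∅
  n1: def={x,y} ue=∅
  n2: def={q} ue={a}
  n3: def={a} ue={a}
  n4: def={x} ue=∅
  n5: def={w,y} ue=∅

Backward fixpoint:
  n0 li=∅ lo={a}
  n1 li={a} lo={a}
  n2 li={a} lo=∅
  n3 li={a} lo=∅
  n4 li=∅ lo=∅
  n5 li=∅ lo=∅

Conflict graph:
  a↔{q,x,y}
  q↔{a}
  w↔∅
  x↔{a,y}
  y↔{a,x}

Chromatic number:
  {a,x,y} pairwise interfere (3-clique) ⇒ χ ≥ 3
  assign a→r0 q→r1 w→r0 x→r1 y→r2 — no edge inside a register ⇒ χ ≤ 3
  χ = 3

Answer: 3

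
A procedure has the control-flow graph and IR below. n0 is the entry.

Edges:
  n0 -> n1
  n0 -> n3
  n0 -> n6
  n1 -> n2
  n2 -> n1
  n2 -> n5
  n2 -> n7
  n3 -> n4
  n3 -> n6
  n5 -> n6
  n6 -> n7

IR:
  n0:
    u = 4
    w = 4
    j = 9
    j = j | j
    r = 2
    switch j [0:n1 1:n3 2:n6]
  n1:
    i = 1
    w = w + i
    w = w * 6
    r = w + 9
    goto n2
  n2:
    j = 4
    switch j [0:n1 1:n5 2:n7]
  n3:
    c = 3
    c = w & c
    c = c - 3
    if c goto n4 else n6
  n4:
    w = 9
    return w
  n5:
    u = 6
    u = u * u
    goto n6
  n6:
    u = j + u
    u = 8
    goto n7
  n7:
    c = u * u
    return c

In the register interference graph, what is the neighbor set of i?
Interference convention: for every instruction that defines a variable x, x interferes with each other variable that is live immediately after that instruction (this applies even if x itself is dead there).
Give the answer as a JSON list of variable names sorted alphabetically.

def/use:
  n0: def={j,r,u,w} ue=∅
  n1: def={i,r,w} ue={w}
  n2: def={j} ue=∅
  n3: def={c} ue={w}
  n4: def={w} ue=∅
  n5: def={u} ue=∅
  n6: def={u} ue={j,u}
  n7: def={c} ue={u}

Live sets:
  n0 li=∅ lo={j,u,w}
  n1 li={u,w} lo={u,w}
  n2 li={u,w} lo={j,u,w}
  n3 li={j,u,w} lo={j,u}
  n4 li=∅ lo=∅
  n5 li={j} lo={j,u}
  n6 li={j,u} lo={u}
  n7 li={u} lo=∅

Interference:
  c: {j,u,w}
  i: {u,w}
  j: {c,r,u,w}
  r: {j,u,w}
  u: {c,i,j,r,w}
  w: {c,i,j,r,u}

N(i) = ["u", "w"]

Answer: ["u", "w"]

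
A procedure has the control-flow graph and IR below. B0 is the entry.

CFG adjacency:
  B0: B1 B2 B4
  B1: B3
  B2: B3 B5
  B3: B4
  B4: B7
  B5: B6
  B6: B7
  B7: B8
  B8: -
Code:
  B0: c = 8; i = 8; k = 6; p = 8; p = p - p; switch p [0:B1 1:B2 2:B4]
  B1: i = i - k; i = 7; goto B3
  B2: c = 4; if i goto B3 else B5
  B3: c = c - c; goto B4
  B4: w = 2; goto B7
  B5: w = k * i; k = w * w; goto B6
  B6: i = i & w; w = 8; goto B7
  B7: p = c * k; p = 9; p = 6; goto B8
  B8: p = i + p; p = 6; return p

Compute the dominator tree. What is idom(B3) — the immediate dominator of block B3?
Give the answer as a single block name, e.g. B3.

idom tree: B1←B0 B2←B0 B3←B0 B4←B0 B5←B2 B6←B5 B7←B0 B8←B7
Dom∩ at merges:
  B3: preds {B1,B2}: {B0,B1} ∩ {B0,B2} = {B0}; idom=B0
  B4: preds {B0,B3}: {B0} ∩ {B0,B3} = {B0}; idom=B0
  B7: preds {B4,B6}: {B0,B4} ∩ {B0,B2,B5,B6} = {B0}; idom=B0

idom(B3) = B0

Answer: B0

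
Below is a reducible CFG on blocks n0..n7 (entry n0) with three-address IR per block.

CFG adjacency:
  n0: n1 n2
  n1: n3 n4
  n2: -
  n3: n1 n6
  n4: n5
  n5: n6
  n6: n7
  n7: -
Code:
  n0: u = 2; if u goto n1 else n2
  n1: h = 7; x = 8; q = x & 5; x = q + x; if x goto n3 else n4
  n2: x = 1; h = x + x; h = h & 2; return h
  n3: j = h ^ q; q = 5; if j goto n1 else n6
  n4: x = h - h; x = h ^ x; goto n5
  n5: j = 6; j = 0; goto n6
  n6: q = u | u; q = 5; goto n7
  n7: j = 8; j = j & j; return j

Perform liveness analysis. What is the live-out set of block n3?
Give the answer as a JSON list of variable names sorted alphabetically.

Answer: ["u"]

Working:
def/use:
  n0: def={u} ue=∅
  n1: def={h,q,x} ue=∅
  n2: def={h,x} ue=∅
  n3: def={j,q} ue={h,q}
  n4: def={x} ue={h}
  n5: def={j} ue=∅
  n6: def={q} ue={u}
  n7: def={j} ue=∅

Liveness:
  live n0: ∅→{u}
  live n1: {u}→{h,q,u}
  live n2: ∅→∅
  live n3: {h,q,u}→{u}
  live n4: {h,u}→{u}
  live n5: {u}→{u}
  live n6: {u}→∅
  live n7: ∅→∅

live-out(n3) = ["u"]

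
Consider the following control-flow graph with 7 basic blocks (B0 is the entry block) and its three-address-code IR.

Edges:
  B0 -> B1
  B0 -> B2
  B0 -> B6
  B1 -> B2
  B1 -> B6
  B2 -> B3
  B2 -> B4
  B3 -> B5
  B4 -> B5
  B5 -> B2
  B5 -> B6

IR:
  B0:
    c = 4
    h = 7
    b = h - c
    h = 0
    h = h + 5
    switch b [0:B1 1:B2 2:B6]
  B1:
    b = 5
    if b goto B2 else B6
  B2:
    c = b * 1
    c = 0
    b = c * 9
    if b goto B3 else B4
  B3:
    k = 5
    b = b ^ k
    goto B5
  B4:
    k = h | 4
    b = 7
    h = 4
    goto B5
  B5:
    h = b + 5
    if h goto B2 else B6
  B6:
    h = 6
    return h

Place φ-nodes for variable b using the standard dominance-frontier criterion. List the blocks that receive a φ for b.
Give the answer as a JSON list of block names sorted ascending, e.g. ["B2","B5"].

idom tree: B1←B0 B2←B0 B3←B2 B4←B2 B5←B2 B6←B0
Dom∩ at merges:
  B2: preds {B0,B1,B5}: {B0} ∩ {B0,B1} ∩ {B0,B2,B5} = {B0}; idom=B0
  B5: preds {B3,B4}: {B0,B2,B3} ∩ {B0,B2,B4} = {B0,B2}; idom=B2
  B6: preds {B0,B1,B5}: {B0} ∩ {B0,B1} ∩ {B0,B2,B5} = {B0}; idom=B0

DF walk-up:
  join B2 pred B0: · stop@B0
  join B2 pred B1: B1 stop@B0
  join B2 pred B5: B5→B2 stop@B0
  join B5 pred B3: B3 stop@B2
  join B5 pred B4: B4 stop@B2
  join B6 pred B0: · stop@B0
  join B6 pred B1: B1 stop@B0
  join B6 pred B5: B5→B2 stop@B0
  B0: DF=∅
  B1: DF={B2,B6}
  B2: DF={B2,B6}
  B3: DF={B5}
  B4: DF={B5}
  B5: DF={B2,B6}
  B6: DF=∅

φ for b: defs {B0,B1,B2,B3,B4}
  DF⁺ = {B2,B5,B6}

Answer: ["B2", "B5", "B6"]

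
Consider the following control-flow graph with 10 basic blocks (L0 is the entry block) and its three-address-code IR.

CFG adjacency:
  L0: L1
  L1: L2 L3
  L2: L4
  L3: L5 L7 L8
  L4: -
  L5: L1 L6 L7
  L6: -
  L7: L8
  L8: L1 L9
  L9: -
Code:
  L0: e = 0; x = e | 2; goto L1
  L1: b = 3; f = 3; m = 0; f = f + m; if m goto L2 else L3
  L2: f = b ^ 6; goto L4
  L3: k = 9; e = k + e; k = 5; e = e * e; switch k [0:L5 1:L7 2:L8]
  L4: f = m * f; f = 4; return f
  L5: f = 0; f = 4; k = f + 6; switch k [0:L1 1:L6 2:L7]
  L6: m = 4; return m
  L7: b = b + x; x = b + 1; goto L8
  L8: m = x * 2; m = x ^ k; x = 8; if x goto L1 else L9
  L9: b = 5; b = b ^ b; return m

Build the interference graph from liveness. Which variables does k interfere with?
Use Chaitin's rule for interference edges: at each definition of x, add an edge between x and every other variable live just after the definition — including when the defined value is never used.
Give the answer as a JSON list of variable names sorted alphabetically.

def/use:
  L0: {e,x} / ∅
  L1: {b,f,m} / ∅
  L2: {f} / {b}
  L3: {e,k} / {e}
  L4: {f} / {f,m}
  L5: {f,k} / ∅
  L6: {m} / ∅
  L7: {b,x} / {b,x}
  L8: {m,x} / {k,x}
  L9: {b} / {m}

Liveness:
  live L0: ∅→{e,x}
  live L1: {e,x}→{b,e,m,x}
  live L2: {b,m}→{f,m}
  live L3: {b,e,x}→{b,e,k,x}
  live L4: {f,m}→∅
  live L5: {b,e,x}→{b,e,k,x}
  live L6: ∅→∅
  live L7: {b,e,k,x}→{e,k,x}
  live L8: {e,k,x}→{e,m,x}
  live L9: {m}→∅

Interference:
  b: {e,f,k,m,x}
  e: {b,f,k,m,x}
  f: {b,e,m,x}
  k: {b,e,m,x}
  m: {b,e,f,k,x}
  x: {b,e,f,k,m}

N(k) = ["b", "e", "m", "x"]

Answer: ["b", "e", "m", "x"]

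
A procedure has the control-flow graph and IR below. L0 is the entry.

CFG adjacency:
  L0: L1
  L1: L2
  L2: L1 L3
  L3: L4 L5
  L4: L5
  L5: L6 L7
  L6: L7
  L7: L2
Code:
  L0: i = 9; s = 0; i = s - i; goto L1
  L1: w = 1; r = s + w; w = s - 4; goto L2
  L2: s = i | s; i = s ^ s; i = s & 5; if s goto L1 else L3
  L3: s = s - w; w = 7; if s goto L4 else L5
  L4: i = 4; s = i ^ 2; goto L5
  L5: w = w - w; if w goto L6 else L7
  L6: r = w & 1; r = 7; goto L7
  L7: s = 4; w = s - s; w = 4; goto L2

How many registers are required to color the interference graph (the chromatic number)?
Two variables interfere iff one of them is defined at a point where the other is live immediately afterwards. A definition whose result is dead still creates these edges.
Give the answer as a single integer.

def/use:
  L0 def {i,s} use ∅
  L1 def {r,w} use {s}
  L2 def {i,s} use {i,s}
  L3 def {s,w} use {s,w}
  L4 def {i,s} use ∅
  L5 def {w} use {w}
  L6 def {r} use {w}
  L7 def {s,w} use ∅

Liveness:
  L0: in=∅ out={i,s}
  L1: in={i,s} out={i,s,w}
  L2: in={i,s,w} out={i,s,w}
  L3: in={i,s,w} out={i,w}
  L4: in={w} out={i,w}
  L5: in={i,w} out={i,w}
  L6: in={i,w} out={i}
  L7: in={i} out={i,s,w}

Interfere edges:
  i: {r,s,w}
  r: {i,s}
  s: {i,r,w}
  w: {i,s}

Registers:
  lower bound: {i,r,s} mutually conflict ⇒ χ ≥ 3
  assign i→c0 r→c2 s→c1 w→c2 — no edge inside a register ⇒ χ ≤ 3
  χ = 3

Answer: 3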